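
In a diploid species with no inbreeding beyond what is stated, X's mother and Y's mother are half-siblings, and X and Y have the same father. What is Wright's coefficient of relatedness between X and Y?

Wright's path rule: contributions from independent ancestry routes add.
X and Y are related in two ways: half first cousins through their mothers (r = 1/16) and half-sibs through their shared father (r = 1/4).
r = 1/16 + 1/4 = 5/16 = 0.3125.

0.3125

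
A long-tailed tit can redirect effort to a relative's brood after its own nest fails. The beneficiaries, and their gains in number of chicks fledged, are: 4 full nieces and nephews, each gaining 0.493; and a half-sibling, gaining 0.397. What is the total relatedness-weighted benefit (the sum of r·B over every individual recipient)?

0.59225

r to a full niece or nephew = 0.25 (full aunt/uncle↔niece/nephew: two paths of length 3 through the shared grandparent pair: r = 2·(1/2)^3 = 1/4).
r to a half-sibling = 0.25 (half-sibs share one parent — one path of length 2: r = (1/2)^2 = 1/4).
Summing one r·B term per recipient: 4·0.25·0.493 + 1·0.25·0.397 = 0.59225.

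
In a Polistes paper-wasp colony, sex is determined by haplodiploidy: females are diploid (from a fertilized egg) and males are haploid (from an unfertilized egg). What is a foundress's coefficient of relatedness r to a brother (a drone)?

0.25

Her haploid brother carries none of their father's genes and a random half of their mother's genome; that half matches the maternal half of her own genome with probability 1/2: r = 1/2 · 1/2 = 1/4.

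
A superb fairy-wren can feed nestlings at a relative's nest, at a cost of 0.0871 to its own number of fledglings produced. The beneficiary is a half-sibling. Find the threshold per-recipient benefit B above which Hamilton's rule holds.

r to a half-sibling = 0.25 (half-sibs share one parent — one path of length 2: r = (1/2)^2 = 1/4).
Hamilton's rule with n recipients of equal r: n·r·B > C, so B > C/(n·r) = 0.0871/(1·0.25) = 0.3484.

0.3484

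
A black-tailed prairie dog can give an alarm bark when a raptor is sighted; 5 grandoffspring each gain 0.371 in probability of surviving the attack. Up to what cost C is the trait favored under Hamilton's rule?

0.46375

r to a grandoffspring = 1/4 (two parent–offspring links: r = (1/2)^2 = 1/4).
Hamilton's rule: n·r·B > C, so the trait is favored while C < n·r·B = 5·0.25·0.371 = 0.46375.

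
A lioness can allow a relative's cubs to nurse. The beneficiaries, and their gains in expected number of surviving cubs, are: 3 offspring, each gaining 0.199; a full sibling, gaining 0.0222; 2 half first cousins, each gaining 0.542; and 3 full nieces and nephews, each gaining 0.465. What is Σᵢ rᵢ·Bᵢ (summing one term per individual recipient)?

0.7261

r to an offspring = 1/2 (one parent–offspring link: r = (1/2)^1 = 1/2).
r to a full sibling = 0.5 (full sibs share both parents — two paths of length 2: r = 2·(1/2)^2 = 1/2).
r to a half first cousin = 1/16 (half first cousins share one grandparent — one path of length 4: r = (1/2)^4 = 1/16).
r to a full niece or nephew = 0.25 (full aunt/uncle↔niece/nephew: two paths of length 3 through the shared grandparent pair: r = 2·(1/2)^3 = 1/4).
Summing one r·B term per recipient: 3·0.5·0.199 + 1·0.5·0.0222 + 2·0.0625·0.542 + 3·0.25·0.465 = 0.7261.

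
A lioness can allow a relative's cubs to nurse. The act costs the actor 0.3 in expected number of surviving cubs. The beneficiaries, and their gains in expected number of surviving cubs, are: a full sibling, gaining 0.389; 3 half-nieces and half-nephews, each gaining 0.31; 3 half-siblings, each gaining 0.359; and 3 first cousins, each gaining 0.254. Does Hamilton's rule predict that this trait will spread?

Hamilton's rule: the trait is favored when the sum of r·B over every recipient exceeds the actor's cost C.
r to a full sibling = 1/2 (full sibs share both parents — two paths of length 2: r = 2·(1/2)^2 = 1/2).
r to a half-niece or half-nephew = 0.125 (half-aunt/uncle↔niece/nephew: one path of length 3: r = (1/2)^3 = 1/8).
r to a half-sibling = 0.25 (half-sibs share one parent — one path of length 2: r = (1/2)^2 = 1/4).
r to a first cousin = 1/8 (first cousins share one grandparent pair — two paths of length 4: r = 2·(1/2)^4 = 1/8).
Summing one r·B term per recipient: 1·0.5·0.389 + 3·0.125·0.31 + 3·0.25·0.359 + 3·0.125·0.254 = 0.67525.
0.67525 > 0.3: the indirect benefit exceeds the cost.

Yes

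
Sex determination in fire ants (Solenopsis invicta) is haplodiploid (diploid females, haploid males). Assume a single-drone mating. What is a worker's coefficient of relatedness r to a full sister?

0.75

Haplodiploid full sisters inherit their father's entire haploid genome identically (contributing 1/2) and on average half of their mother's contribution (1/2 · 1/2 = 1/4); r = 1/2 + 1/4 = 3/4.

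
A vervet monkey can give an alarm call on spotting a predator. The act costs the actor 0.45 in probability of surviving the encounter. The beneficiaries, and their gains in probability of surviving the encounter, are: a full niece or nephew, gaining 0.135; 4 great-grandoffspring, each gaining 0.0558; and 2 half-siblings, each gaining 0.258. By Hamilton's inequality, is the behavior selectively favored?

Hamilton's rule: the trait is favored when the sum of r·B over every recipient exceeds the actor's cost C.
r to a full niece or nephew = 0.25 (full aunt/uncle↔niece/nephew: two paths of length 3 through the shared grandparent pair: r = 2·(1/2)^3 = 1/4).
r to a great-grandoffspring = 0.125 (three parent–offspring links: r = (1/2)^3 = 1/8).
r to a half-sibling = 1/4 (half-sibs share one parent — one path of length 2: r = (1/2)^2 = 1/4).
Summing one r·B term per recipient: 1·0.25·0.135 + 4·0.125·0.0558 + 2·0.25·0.258 = 0.19065.
0.19065 < 0.45: the indirect benefit is less than the cost.

No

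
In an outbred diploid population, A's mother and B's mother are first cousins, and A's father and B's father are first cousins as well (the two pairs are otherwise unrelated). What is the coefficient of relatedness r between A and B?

0.0625

With two independent routes of shared ancestry, r is the sum of the two contributions.
A and B are related in two ways: second cousins through their mothers (r = 1/32) and second cousins through their fathers (r = 1/32).
r = 1/32 + 1/32 = 0.0625.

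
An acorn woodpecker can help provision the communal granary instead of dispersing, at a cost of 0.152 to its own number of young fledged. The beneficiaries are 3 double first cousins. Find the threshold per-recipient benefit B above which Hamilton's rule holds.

0.2027

r to a double first cousin = 0.25 (double first cousins share both grandparent pairs — four paths of length 4: r = 4·(1/2)^4 = 1/4).
Hamilton's rule with n recipients of equal r: n·r·B > C, so B > C/(n·r) = 0.152/(3·0.25) = 0.2027.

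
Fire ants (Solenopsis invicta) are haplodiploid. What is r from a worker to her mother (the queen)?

0.5

One meiotic link between diploid queen and diploid daughter: r = 1/2.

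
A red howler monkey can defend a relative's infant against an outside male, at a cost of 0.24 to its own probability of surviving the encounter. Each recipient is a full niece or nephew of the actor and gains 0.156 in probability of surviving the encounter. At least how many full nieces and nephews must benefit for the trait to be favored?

r to a full niece or nephew = 1/4 (full aunt/uncle↔niece/nephew: two paths of length 3 through the shared grandparent pair: r = 2·(1/2)^3 = 1/4).
Hamilton's rule: n·r·B > C  ⇒  n > C/(r·B) = 0.24/(0.25·0.156) = 6.154.
The smallest integer exceeding 6.154 is 7.

7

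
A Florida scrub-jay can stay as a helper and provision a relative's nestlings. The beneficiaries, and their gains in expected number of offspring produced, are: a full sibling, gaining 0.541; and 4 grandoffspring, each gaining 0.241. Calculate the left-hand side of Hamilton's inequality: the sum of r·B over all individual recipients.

r to a full sibling = 1/2 (full sibs share both parents — two paths of length 2: r = 2·(1/2)^2 = 1/2).
r to a grandoffspring = 1/4 (two parent–offspring links: r = (1/2)^2 = 1/4).
Summing one r·B term per recipient: 1·0.5·0.541 + 4·0.25·0.241 = 0.5115.

0.5115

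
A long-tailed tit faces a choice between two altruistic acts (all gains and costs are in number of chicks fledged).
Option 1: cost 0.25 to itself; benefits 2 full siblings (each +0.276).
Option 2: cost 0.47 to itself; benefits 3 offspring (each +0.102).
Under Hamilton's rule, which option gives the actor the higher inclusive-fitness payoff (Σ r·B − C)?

Option 1: r to a full sibling = 0.5.
Option 1: Σ r·B − C = (2·0.5·0.276) − 0.25 = 0.026.
Option 2: r to an offspring = 0.5.
Option 2: Σ r·B − C = (3·0.5·0.102) − 0.47 = -0.317.
Option 1 has the higher net inclusive-fitness payoff.

Option 1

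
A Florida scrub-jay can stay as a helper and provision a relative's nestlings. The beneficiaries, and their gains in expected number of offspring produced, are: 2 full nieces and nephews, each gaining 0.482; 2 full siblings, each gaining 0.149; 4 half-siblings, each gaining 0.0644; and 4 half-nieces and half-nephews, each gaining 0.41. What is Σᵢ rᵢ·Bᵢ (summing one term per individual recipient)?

r to a full niece or nephew = 0.25 (full aunt/uncle↔niece/nephew: two paths of length 3 through the shared grandparent pair: r = 2·(1/2)^3 = 1/4).
r to a full sibling = 0.5 (full sibs share both parents — two paths of length 2: r = 2·(1/2)^2 = 1/2).
r to a half-sibling = 1/4 (half-sibs share one parent — one path of length 2: r = (1/2)^2 = 1/4).
r to a half-niece or half-nephew = 1/8 (half-aunt/uncle↔niece/nephew: one path of length 3: r = (1/2)^3 = 1/8).
Summing one r·B term per recipient: 2·0.25·0.482 + 2·0.5·0.149 + 4·0.25·0.0644 + 4·0.125·0.41 = 0.6594.

0.6594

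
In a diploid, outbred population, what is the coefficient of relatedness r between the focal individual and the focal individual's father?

Each parent–offspring link contributes a factor of 1/2, and independent paths through distinct common ancestors add.
One parent–offspring link: r = (1/2)^1 = 1/2.

0.5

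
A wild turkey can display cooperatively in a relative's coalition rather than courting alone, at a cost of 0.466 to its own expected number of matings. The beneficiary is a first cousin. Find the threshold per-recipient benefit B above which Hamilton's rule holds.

r to a first cousin = 0.125 (first cousins share one grandparent pair — two paths of length 4: r = 2·(1/2)^4 = 1/8).
Hamilton's rule with n recipients of equal r: n·r·B > C, so B > C/(n·r) = 0.466/(1·0.125) = 3.728.

3.728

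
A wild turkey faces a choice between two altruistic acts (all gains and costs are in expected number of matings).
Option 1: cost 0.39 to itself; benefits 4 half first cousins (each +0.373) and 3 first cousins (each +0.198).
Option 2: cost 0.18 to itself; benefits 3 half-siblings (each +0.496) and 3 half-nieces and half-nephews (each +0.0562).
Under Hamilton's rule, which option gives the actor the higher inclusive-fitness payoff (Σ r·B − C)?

Option 1: r to a half first cousin = 0.0625.
Option 1: r to a first cousin = 0.125.
Option 1: Σ r·B − C = (4·0.0625·0.373 + 3·0.125·0.198) − 0.39 = -0.2225.
Option 2: r to a half-sibling = 0.25.
Option 2: r to a half-niece or half-nephew = 0.125.
Option 2: Σ r·B − C = (3·0.25·0.496 + 3·0.125·0.0562) − 0.18 = 0.213075.
Option 2 has the higher net inclusive-fitness payoff.

Option 2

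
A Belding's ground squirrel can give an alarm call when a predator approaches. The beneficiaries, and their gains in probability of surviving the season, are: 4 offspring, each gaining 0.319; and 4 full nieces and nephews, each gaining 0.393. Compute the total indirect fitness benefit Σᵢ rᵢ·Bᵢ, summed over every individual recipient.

r to an offspring = 1/2 (one parent–offspring link: r = (1/2)^1 = 1/2).
r to a full niece or nephew = 1/4 (full aunt/uncle↔niece/nephew: two paths of length 3 through the shared grandparent pair: r = 2·(1/2)^3 = 1/4).
Summing one r·B term per recipient: 4·0.5·0.319 + 4·0.25·0.393 = 1.031.

1.031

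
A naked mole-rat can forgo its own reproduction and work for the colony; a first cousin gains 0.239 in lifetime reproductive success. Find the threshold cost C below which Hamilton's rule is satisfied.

r to a first cousin = 0.125 (first cousins share one grandparent pair — two paths of length 4: r = 2·(1/2)^4 = 1/8).
Hamilton's rule: n·r·B > C, so the trait is favored while C < n·r·B = 1·0.125·0.239 = 0.029875.

0.029875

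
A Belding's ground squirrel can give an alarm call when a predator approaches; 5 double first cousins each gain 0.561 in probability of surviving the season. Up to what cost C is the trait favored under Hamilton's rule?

r to a double first cousin = 1/4 (double first cousins share both grandparent pairs — four paths of length 4: r = 4·(1/2)^4 = 1/4).
Hamilton's rule: n·r·B > C, so the trait is favored while C < n·r·B = 5·0.25·0.561 = 0.70125.

0.70125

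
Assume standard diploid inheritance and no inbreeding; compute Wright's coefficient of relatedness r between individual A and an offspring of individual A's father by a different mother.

Each parent–offspring link contributes a factor of 1/2, and independent paths through distinct common ancestors add.
Half-sibs share one parent — one path of length 2: r = (1/2)^2 = 1/4.

0.25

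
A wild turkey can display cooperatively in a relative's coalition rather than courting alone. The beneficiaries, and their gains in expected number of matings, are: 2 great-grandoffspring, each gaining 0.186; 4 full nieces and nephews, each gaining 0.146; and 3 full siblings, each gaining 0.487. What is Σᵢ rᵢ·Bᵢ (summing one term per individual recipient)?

r to a great-grandoffspring = 0.125 (three parent–offspring links: r = (1/2)^3 = 1/8).
r to a full niece or nephew = 0.25 (full aunt/uncle↔niece/nephew: two paths of length 3 through the shared grandparent pair: r = 2·(1/2)^3 = 1/4).
r to a full sibling = 0.5 (full sibs share both parents — two paths of length 2: r = 2·(1/2)^2 = 1/2).
Summing one r·B term per recipient: 2·0.125·0.186 + 4·0.25·0.146 + 3·0.5·0.487 = 0.923.

0.923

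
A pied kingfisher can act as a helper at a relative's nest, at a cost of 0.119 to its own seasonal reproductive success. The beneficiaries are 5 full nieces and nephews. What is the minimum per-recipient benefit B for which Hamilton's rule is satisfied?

r to a full niece or nephew = 1/4 (full aunt/uncle↔niece/nephew: two paths of length 3 through the shared grandparent pair: r = 2·(1/2)^3 = 1/4).
Hamilton's rule with n recipients of equal r: n·r·B > C, so B > C/(n·r) = 0.119/(5·0.25) = 0.0952.

0.0952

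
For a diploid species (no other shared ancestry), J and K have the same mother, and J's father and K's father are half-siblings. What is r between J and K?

Relatedness sums over independent paths through distinct common ancestors.
J and K are related in two ways: half-sibs through their shared mother (r = 1/4) and half first cousins through their fathers (r = 1/16).
r = 1/4 + 1/16 = 0.3125.

0.3125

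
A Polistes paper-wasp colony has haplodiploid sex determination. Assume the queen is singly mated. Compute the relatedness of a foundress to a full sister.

0.75

Haplodiploid full sisters inherit their father's entire haploid genome identically (contributing 1/2) and on average half of their mother's contribution (1/2 · 1/2 = 1/4); r = 1/2 + 1/4 = 3/4.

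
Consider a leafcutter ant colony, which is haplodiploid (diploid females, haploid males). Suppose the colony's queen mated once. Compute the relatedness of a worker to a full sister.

0.75

Haplodiploid full sisters inherit their father's entire haploid genome identically (contributing 1/2) and on average half of their mother's contribution (1/2 · 1/2 = 1/4); r = 1/2 + 1/4 = 3/4.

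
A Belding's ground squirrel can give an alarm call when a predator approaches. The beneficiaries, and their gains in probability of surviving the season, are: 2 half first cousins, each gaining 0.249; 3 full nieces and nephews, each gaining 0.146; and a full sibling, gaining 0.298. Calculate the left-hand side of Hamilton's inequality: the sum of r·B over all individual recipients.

r to a half first cousin = 1/16 (half first cousins share one grandparent — one path of length 4: r = (1/2)^4 = 1/16).
r to a full niece or nephew = 1/4 (full aunt/uncle↔niece/nephew: two paths of length 3 through the shared grandparent pair: r = 2·(1/2)^3 = 1/4).
r to a full sibling = 0.5 (full sibs share both parents — two paths of length 2: r = 2·(1/2)^2 = 1/2).
Summing one r·B term per recipient: 2·0.0625·0.249 + 3·0.25·0.146 + 1·0.5·0.298 = 0.289625.

0.289625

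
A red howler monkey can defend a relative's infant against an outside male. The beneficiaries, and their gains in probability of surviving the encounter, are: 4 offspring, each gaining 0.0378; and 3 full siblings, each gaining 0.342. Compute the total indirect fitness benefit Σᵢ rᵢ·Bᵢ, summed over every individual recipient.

r to an offspring = 0.5 (one parent–offspring link: r = (1/2)^1 = 1/2).
r to a full sibling = 1/2 (full sibs share both parents — two paths of length 2: r = 2·(1/2)^2 = 1/2).
Summing one r·B term per recipient: 4·0.5·0.0378 + 3·0.5·0.342 = 0.5886.

0.5886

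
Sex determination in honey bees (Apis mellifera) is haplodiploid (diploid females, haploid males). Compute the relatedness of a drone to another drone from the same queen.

Haploid brothers each carry a random half of the queen's diploid genome, so on average they share half: r = 1/2.

0.5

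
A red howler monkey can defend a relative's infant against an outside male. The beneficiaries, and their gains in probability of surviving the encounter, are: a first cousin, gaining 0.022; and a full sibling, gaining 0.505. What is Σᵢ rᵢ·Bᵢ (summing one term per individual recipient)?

r to a first cousin = 0.125 (first cousins share one grandparent pair — two paths of length 4: r = 2·(1/2)^4 = 1/8).
r to a full sibling = 0.5 (full sibs share both parents — two paths of length 2: r = 2·(1/2)^2 = 1/2).
Summing one r·B term per recipient: 1·0.125·0.022 + 1·0.5·0.505 = 0.25525.

0.25525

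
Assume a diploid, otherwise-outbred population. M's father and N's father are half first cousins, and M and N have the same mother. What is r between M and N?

Independent pedigree routes through distinct common ancestors add.
M and N are related in two ways: half second cousins through their fathers (r = 1/64) and half-sibs through their shared mother (r = 1/4).
r = 1/64 + 1/4 = 0.265625.

0.265625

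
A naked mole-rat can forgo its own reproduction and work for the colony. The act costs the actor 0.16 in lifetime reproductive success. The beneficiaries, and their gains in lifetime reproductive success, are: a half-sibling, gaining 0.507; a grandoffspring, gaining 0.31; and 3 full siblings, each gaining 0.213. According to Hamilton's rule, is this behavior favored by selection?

Yes

Hamilton's rule: the trait is favored when the sum of r·B over every recipient exceeds the actor's cost C.
r to a half-sibling = 1/4 (half-sibs share one parent — one path of length 2: r = (1/2)^2 = 1/4).
r to a grandoffspring = 0.25 (two parent–offspring links: r = (1/2)^2 = 1/4).
r to a full sibling = 0.5 (full sibs share both parents — two paths of length 2: r = 2·(1/2)^2 = 1/2).
Summing one r·B term per recipient: 1·0.25·0.507 + 1·0.25·0.31 + 3·0.5·0.213 = 0.52375.
0.52375 > 0.16: the indirect benefit exceeds the cost.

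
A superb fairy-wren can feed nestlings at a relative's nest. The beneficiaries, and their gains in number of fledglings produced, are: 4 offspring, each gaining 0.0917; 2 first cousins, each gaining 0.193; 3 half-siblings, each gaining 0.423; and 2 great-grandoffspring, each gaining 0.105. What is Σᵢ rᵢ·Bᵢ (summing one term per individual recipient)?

0.57515

r to an offspring = 0.5 (one parent–offspring link: r = (1/2)^1 = 1/2).
r to a first cousin = 0.125 (first cousins share one grandparent pair — two paths of length 4: r = 2·(1/2)^4 = 1/8).
r to a half-sibling = 1/4 (half-sibs share one parent — one path of length 2: r = (1/2)^2 = 1/4).
r to a great-grandoffspring = 1/8 (three parent–offspring links: r = (1/2)^3 = 1/8).
Summing one r·B term per recipient: 4·0.5·0.0917 + 2·0.125·0.193 + 3·0.25·0.423 + 2·0.125·0.105 = 0.57515.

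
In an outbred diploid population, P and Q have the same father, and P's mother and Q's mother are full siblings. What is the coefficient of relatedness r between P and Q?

Wright's path rule: contributions from independent ancestry routes add.
P and Q are related in two ways: half-sibs through their shared father (r = 1/4) and first cousins through their mothers (r = 1/8).
r = 1/4 + 1/8 = 3/8 = 0.375.

0.375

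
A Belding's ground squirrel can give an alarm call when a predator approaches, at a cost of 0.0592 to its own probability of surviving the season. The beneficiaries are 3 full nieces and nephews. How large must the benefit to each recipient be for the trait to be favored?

0.0789

r to a full niece or nephew = 1/4 (full aunt/uncle↔niece/nephew: two paths of length 3 through the shared grandparent pair: r = 2·(1/2)^3 = 1/4).
Hamilton's rule with n recipients of equal r: n·r·B > C, so B > C/(n·r) = 0.0592/(3·0.25) = 0.0789.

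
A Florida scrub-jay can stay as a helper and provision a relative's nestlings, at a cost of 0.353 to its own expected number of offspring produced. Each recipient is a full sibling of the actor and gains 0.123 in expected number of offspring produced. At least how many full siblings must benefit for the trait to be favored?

6

r to a full sibling = 1/2 (full sibs share both parents — two paths of length 2: r = 2·(1/2)^2 = 1/2).
Hamilton's rule: n·r·B > C  ⇒  n > C/(r·B) = 0.353/(0.5·0.123) = 5.74.
The smallest integer exceeding 5.74 is 6.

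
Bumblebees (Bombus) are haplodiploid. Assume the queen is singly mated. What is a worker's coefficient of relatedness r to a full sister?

0.75

Haplodiploid full sisters inherit their father's entire haploid genome identically (contributing 1/2) and on average half of their mother's contribution (1/2 · 1/2 = 1/4); r = 1/2 + 1/4 = 3/4.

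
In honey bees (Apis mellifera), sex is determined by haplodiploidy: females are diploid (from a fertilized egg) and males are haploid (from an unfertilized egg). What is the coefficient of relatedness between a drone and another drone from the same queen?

0.5

Haploid brothers each carry a random half of the queen's diploid genome, so on average they share half: r = 1/2.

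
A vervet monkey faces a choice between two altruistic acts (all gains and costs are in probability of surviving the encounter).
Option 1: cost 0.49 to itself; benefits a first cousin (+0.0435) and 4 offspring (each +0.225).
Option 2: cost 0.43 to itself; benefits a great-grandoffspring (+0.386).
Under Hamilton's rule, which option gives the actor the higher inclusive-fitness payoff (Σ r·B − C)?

Option 1: r to a first cousin = 0.125.
Option 1: r to an offspring = 0.5.
Option 1: Σ r·B − C = (1·0.125·0.0435 + 4·0.5·0.225) − 0.49 = -0.0345625.
Option 2: r to a great-grandoffspring = 0.125.
Option 2: Σ r·B − C = (1·0.125·0.386) − 0.43 = -0.38175.
Option 1 has the higher net inclusive-fitness payoff.

Option 1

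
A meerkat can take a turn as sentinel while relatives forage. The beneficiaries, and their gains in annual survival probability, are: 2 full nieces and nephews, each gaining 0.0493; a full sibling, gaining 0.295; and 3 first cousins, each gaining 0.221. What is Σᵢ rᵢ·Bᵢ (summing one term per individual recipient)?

r to a full niece or nephew = 0.25 (full aunt/uncle↔niece/nephew: two paths of length 3 through the shared grandparent pair: r = 2·(1/2)^3 = 1/4).
r to a full sibling = 1/2 (full sibs share both parents — two paths of length 2: r = 2·(1/2)^2 = 1/2).
r to a first cousin = 1/8 (first cousins share one grandparent pair — two paths of length 4: r = 2·(1/2)^4 = 1/8).
Summing one r·B term per recipient: 2·0.25·0.0493 + 1·0.5·0.295 + 3·0.125·0.221 = 0.255025.

0.255025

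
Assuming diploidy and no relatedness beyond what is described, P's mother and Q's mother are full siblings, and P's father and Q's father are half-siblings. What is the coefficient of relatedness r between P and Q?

0.1875

With two independent routes of shared ancestry, r is the sum of the two contributions.
P and Q are related in two ways: first cousins through their mothers (r = 1/8) and half first cousins through their fathers (r = 1/16).
r = 1/8 + 1/16 = 3/16 = 0.1875.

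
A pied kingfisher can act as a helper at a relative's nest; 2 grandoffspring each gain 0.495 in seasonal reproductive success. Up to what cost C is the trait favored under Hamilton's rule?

0.2475

r to a grandoffspring = 1/4 (two parent–offspring links: r = (1/2)^2 = 1/4).
Hamilton's rule: n·r·B > C, so the trait is favored while C < n·r·B = 2·0.25·0.495 = 0.2475.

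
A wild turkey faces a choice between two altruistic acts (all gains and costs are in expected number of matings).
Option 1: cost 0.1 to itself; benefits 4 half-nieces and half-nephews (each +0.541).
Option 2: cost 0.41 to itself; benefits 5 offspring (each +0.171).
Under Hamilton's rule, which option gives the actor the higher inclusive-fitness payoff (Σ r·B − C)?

Option 1

Option 1: r to a half-niece or half-nephew = 0.125.
Option 1: Σ r·B − C = (4·0.125·0.541) − 0.1 = 0.1705.
Option 2: r to an offspring = 0.5.
Option 2: Σ r·B − C = (5·0.5·0.171) − 0.41 = 0.0175.
Option 1 has the higher net inclusive-fitness payoff.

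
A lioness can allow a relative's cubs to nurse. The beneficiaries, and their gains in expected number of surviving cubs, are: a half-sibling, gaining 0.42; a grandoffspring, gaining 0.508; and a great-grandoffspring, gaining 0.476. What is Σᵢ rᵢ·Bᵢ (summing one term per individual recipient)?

0.2915

r to a half-sibling = 1/4 (half-sibs share one parent — one path of length 2: r = (1/2)^2 = 1/4).
r to a grandoffspring = 1/4 (two parent–offspring links: r = (1/2)^2 = 1/4).
r to a great-grandoffspring = 0.125 (three parent–offspring links: r = (1/2)^3 = 1/8).
Summing one r·B term per recipient: 1·0.25·0.42 + 1·0.25·0.508 + 1·0.125·0.476 = 0.2915.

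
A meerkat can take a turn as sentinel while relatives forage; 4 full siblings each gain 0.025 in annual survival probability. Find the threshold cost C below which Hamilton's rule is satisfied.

0.05

r to a full sibling = 0.5 (full sibs share both parents — two paths of length 2: r = 2·(1/2)^2 = 1/2).
Hamilton's rule: n·r·B > C, so the trait is favored while C < n·r·B = 4·0.5·0.025 = 0.05.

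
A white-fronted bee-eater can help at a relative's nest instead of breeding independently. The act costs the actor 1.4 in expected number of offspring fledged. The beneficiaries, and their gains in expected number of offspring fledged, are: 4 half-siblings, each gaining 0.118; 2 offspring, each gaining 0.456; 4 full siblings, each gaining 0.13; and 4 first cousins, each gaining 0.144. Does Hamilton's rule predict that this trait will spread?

Hamilton's rule: the trait is favored when the sum of r·B over every recipient exceeds the actor's cost C.
r to a half-sibling = 0.25 (half-sibs share one parent — one path of length 2: r = (1/2)^2 = 1/4).
r to an offspring = 1/2 (one parent–offspring link: r = (1/2)^1 = 1/2).
r to a full sibling = 0.5 (full sibs share both parents — two paths of length 2: r = 2·(1/2)^2 = 1/2).
r to a first cousin = 1/8 (first cousins share one grandparent pair — two paths of length 4: r = 2·(1/2)^4 = 1/8).
Summing one r·B term per recipient: 4·0.25·0.118 + 2·0.5·0.456 + 4·0.5·0.13 + 4·0.125·0.144 = 0.906.
0.906 < 1.4: the indirect benefit is less than the cost.

No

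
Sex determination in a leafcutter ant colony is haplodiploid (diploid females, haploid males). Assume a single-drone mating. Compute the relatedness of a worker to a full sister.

Haplodiploid full sisters inherit their father's entire haploid genome identically (contributing 1/2) and on average half of their mother's contribution (1/2 · 1/2 = 1/4); r = 1/2 + 1/4 = 3/4.

0.75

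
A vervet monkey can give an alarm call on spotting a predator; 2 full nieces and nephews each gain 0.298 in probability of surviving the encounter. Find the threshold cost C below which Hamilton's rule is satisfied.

r to a full niece or nephew = 1/4 (full aunt/uncle↔niece/nephew: two paths of length 3 through the shared grandparent pair: r = 2·(1/2)^3 = 1/4).
Hamilton's rule: n·r·B > C, so the trait is favored while C < n·r·B = 2·0.25·0.298 = 0.149.

0.149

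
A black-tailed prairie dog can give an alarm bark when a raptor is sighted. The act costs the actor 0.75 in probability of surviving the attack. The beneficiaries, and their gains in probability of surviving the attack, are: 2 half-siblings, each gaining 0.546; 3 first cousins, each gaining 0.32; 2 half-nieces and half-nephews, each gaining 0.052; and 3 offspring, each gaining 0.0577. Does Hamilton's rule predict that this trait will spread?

Hamilton's rule: the trait is favored when the sum of r·B over every recipient exceeds the actor's cost C.
r to a half-sibling = 0.25 (half-sibs share one parent — one path of length 2: r = (1/2)^2 = 1/4).
r to a first cousin = 0.125 (first cousins share one grandparent pair — two paths of length 4: r = 2·(1/2)^4 = 1/8).
r to a half-niece or half-nephew = 0.125 (half-aunt/uncle↔niece/nephew: one path of length 3: r = (1/2)^3 = 1/8).
r to an offspring = 0.5 (one parent–offspring link: r = (1/2)^1 = 1/2).
Summing one r·B term per recipient: 2·0.25·0.546 + 3·0.125·0.32 + 2·0.125·0.052 + 3·0.5·0.0577 = 0.49255.
0.49255 < 0.75: the indirect benefit is less than the cost.

No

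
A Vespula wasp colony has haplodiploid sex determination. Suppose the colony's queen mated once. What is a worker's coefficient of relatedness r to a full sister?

Haplodiploid full sisters inherit their father's entire haploid genome identically (contributing 1/2) and on average half of their mother's contribution (1/2 · 1/2 = 1/4); r = 1/2 + 1/4 = 3/4.

0.75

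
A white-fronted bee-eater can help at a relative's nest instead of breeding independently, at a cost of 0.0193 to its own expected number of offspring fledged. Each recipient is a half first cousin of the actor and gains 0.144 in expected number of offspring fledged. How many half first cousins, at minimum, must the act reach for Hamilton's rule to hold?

3

r to a half first cousin = 0.0625 (half first cousins share one grandparent — one path of length 4: r = (1/2)^4 = 1/16).
Hamilton's rule: n·r·B > C  ⇒  n > C/(r·B) = 0.0193/(0.0625·0.144) = 2.144.
The smallest integer exceeding 2.144 is 3.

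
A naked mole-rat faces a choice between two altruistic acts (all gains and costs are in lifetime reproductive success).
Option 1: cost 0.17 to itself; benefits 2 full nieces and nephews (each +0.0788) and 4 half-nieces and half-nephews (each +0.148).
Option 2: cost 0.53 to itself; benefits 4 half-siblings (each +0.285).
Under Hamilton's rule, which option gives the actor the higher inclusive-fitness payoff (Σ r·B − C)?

Option 1

Option 1: r to a full niece or nephew = 0.25.
Option 1: r to a half-niece or half-nephew = 0.125.
Option 1: Σ r·B − C = (2·0.25·0.0788 + 4·0.125·0.148) − 0.17 = -0.0566.
Option 2: r to a half-sibling = 0.25.
Option 2: Σ r·B − C = (4·0.25·0.285) − 0.53 = -0.245.
Option 1 has the higher net inclusive-fitness payoff.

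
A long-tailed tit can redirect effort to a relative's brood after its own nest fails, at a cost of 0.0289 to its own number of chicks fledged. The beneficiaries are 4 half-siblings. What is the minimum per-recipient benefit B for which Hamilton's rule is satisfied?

r to a half-sibling = 1/4 (half-sibs share one parent — one path of length 2: r = (1/2)^2 = 1/4).
Hamilton's rule with n recipients of equal r: n·r·B > C, so B > C/(n·r) = 0.0289/(4·0.25) = 0.0289.

0.0289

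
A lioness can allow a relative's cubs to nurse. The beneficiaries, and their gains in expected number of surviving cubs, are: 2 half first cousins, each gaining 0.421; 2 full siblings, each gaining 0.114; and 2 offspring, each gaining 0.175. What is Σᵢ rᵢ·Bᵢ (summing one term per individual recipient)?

0.341625

r to a half first cousin = 0.0625 (half first cousins share one grandparent — one path of length 4: r = (1/2)^4 = 1/16).
r to a full sibling = 0.5 (full sibs share both parents — two paths of length 2: r = 2·(1/2)^2 = 1/2).
r to an offspring = 0.5 (one parent–offspring link: r = (1/2)^1 = 1/2).
Summing one r·B term per recipient: 2·0.0625·0.421 + 2·0.5·0.114 + 2·0.5·0.175 = 0.341625.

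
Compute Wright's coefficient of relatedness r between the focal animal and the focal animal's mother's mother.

0.25

Each parent–offspring link contributes a factor of 1/2, and independent paths through distinct common ancestors add.
Two parent–offspring links: r = (1/2)^2 = 1/4.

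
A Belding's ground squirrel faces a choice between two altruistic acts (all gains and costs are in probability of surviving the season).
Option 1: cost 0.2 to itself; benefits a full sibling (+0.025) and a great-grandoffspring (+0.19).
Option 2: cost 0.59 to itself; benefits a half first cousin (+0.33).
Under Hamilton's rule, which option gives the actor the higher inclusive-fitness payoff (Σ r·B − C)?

Option 1: r to a full sibling = 0.5.
Option 1: r to a great-grandoffspring = 0.125.
Option 1: Σ r·B − C = (1·0.5·0.025 + 1·0.125·0.19) − 0.2 = -0.16375.
Option 2: r to a half first cousin = 0.0625.
Option 2: Σ r·B − C = (1·0.0625·0.33) − 0.59 = -0.569375.
Option 1 has the higher net inclusive-fitness payoff.

Option 1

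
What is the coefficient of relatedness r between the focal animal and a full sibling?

0.5

Each parent–offspring link contributes a factor of 1/2, and independent paths through distinct common ancestors add.
Full sibs share both parents — two paths of length 2: r = 2·(1/2)^2 = 1/2.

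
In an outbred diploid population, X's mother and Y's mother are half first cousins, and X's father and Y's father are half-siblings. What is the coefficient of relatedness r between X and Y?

0.078125

Relatedness sums over independent paths through distinct common ancestors.
X and Y are related in two ways: half second cousins through their mothers (r = 1/64) and half first cousins through their fathers (r = 1/16).
r = 1/64 + 1/16 = 5/64 = 0.078125.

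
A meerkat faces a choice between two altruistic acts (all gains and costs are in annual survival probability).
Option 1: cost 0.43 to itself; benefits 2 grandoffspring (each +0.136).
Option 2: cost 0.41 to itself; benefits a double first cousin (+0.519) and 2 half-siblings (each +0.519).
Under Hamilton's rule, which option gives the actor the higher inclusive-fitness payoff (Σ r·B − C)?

Option 2

Option 1: r to a grandoffspring = 0.25.
Option 1: Σ r·B − C = (2·0.25·0.136) − 0.43 = -0.362.
Option 2: r to a double first cousin = 0.25.
Option 2: r to a half-sibling = 0.25.
Option 2: Σ r·B − C = (1·0.25·0.519 + 2·0.25·0.519) − 0.41 = -0.02075.
Option 2 has the higher net inclusive-fitness payoff.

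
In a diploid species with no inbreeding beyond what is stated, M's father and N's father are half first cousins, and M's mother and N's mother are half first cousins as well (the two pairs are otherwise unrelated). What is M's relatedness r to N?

Independent pedigree routes through distinct common ancestors add.
M and N are related in two ways: half second cousins through their fathers (r = 1/64) and half second cousins through their mothers (r = 1/64).
r = 1/64 + 1/64 = 1/32 = 0.03125.

0.03125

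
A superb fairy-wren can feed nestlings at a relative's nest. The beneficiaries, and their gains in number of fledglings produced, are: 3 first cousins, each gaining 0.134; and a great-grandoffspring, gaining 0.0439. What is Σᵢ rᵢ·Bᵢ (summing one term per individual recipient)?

r to a first cousin = 1/8 (first cousins share one grandparent pair — two paths of length 4: r = 2·(1/2)^4 = 1/8).
r to a great-grandoffspring = 1/8 (three parent–offspring links: r = (1/2)^3 = 1/8).
Summing one r·B term per recipient: 3·0.125·0.134 + 1·0.125·0.0439 = 0.0557375.

0.0557375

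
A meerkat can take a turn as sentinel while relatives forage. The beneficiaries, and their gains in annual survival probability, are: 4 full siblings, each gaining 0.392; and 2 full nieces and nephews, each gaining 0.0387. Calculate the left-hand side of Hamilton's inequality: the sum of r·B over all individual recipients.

0.80335

r to a full sibling = 0.5 (full sibs share both parents — two paths of length 2: r = 2·(1/2)^2 = 1/2).
r to a full niece or nephew = 1/4 (full aunt/uncle↔niece/nephew: two paths of length 3 through the shared grandparent pair: r = 2·(1/2)^3 = 1/4).
Summing one r·B term per recipient: 4·0.5·0.392 + 2·0.25·0.0387 = 0.80335.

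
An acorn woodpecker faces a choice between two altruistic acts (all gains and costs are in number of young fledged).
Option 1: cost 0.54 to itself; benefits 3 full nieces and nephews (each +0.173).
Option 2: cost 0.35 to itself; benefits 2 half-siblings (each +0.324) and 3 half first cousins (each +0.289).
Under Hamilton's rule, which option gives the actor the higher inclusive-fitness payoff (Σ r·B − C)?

Option 2

Option 1: r to a full niece or nephew = 0.25.
Option 1: Σ r·B − C = (3·0.25·0.173) − 0.54 = -0.41025.
Option 2: r to a half-sibling = 0.25.
Option 2: r to a half first cousin = 0.0625.
Option 2: Σ r·B − C = (2·0.25·0.324 + 3·0.0625·0.289) − 0.35 = -0.1338125.
Option 2 has the higher net inclusive-fitness payoff.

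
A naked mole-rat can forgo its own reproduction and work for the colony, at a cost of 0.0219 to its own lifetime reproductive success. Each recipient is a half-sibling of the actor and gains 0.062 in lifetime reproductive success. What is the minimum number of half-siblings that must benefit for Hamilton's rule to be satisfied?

r to a half-sibling = 0.25 (half-sibs share one parent — one path of length 2: r = (1/2)^2 = 1/4).
Hamilton's rule: n·r·B > C  ⇒  n > C/(r·B) = 0.0219/(0.25·0.062) = 1.413.
The smallest integer exceeding 1.413 is 2.

2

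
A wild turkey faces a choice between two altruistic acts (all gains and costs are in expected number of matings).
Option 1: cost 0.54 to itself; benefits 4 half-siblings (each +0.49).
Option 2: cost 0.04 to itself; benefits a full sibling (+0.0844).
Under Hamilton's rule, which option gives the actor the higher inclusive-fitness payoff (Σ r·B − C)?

Option 2

Option 1: r to a half-sibling = 0.25.
Option 1: Σ r·B − C = (4·0.25·0.49) − 0.54 = -0.05.
Option 2: r to a full sibling = 0.5.
Option 2: Σ r·B − C = (1·0.5·0.0844) − 0.04 = 0.0022.
Option 2 has the higher net inclusive-fitness payoff.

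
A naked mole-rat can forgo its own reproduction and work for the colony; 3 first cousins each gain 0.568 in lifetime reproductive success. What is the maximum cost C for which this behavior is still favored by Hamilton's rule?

0.213

r to a first cousin = 1/8 (first cousins share one grandparent pair — two paths of length 4: r = 2·(1/2)^4 = 1/8).
Hamilton's rule: n·r·B > C, so the trait is favored while C < n·r·B = 3·0.125·0.568 = 0.213.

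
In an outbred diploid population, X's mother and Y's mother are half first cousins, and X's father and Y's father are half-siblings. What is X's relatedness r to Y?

0.078125

Independent pedigree routes through distinct common ancestors add.
X and Y are related in two ways: half second cousins through their mothers (r = 1/64) and half first cousins through their fathers (r = 1/16).
r = 1/64 + 1/16 = 5/64 = 0.078125.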